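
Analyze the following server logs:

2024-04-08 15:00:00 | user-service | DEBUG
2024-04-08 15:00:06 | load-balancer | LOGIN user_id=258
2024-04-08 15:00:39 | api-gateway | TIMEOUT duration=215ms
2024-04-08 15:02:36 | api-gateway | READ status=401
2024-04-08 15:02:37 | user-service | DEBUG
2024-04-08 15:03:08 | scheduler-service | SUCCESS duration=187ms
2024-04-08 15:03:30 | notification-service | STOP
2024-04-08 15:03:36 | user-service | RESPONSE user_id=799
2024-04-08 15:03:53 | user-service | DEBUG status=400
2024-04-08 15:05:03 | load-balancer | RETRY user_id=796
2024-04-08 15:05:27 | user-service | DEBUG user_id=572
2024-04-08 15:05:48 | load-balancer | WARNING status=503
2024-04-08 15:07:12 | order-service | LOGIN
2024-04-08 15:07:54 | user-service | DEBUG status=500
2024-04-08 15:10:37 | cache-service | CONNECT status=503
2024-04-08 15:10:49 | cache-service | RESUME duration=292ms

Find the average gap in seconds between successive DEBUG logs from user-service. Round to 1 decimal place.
118.5

To calculate average interval:

1. Find all DEBUG events for user-service in order
2. Calculate time gaps between consecutive events
3. Compute mean of gaps: 474 / 4 = 118.5 seconds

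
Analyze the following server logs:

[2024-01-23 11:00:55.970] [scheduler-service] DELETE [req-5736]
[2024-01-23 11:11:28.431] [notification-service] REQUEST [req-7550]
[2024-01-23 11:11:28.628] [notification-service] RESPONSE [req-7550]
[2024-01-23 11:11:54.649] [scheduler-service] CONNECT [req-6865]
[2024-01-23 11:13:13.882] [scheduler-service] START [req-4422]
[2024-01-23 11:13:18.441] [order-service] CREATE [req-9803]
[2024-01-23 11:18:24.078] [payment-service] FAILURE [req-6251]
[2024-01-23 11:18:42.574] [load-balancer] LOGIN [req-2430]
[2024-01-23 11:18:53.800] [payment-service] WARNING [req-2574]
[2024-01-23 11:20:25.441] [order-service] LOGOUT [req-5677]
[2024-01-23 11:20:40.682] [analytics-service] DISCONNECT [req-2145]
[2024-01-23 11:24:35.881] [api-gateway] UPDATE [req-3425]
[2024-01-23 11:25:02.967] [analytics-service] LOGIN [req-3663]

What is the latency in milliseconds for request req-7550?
197

To calculate latency:

1. Find REQUEST with id req-7550: 2024-01-23 11:11:28.431
2. Find RESPONSE with id req-7550: 2024-01-23 11:11:28.628
3. Latency: 2024-01-23 11:11:28.628 - 2024-01-23 11:11:28.431 = 197ms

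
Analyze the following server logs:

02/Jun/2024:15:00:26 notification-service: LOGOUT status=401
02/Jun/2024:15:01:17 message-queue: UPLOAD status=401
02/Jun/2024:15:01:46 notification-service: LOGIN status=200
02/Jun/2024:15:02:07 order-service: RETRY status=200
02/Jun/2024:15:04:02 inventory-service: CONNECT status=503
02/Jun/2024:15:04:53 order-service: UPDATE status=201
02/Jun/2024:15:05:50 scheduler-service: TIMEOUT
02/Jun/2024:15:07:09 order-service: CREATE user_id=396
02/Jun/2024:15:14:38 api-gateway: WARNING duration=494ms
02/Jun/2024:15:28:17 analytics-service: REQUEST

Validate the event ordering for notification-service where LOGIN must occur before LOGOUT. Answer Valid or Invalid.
Invalid

To validate ordering:

1. Required order: LOGIN → LOGOUT
2. Rule: LOGIN must occur before LOGOUT
3. Check actual order of events for notification-service
4. Result: Invalid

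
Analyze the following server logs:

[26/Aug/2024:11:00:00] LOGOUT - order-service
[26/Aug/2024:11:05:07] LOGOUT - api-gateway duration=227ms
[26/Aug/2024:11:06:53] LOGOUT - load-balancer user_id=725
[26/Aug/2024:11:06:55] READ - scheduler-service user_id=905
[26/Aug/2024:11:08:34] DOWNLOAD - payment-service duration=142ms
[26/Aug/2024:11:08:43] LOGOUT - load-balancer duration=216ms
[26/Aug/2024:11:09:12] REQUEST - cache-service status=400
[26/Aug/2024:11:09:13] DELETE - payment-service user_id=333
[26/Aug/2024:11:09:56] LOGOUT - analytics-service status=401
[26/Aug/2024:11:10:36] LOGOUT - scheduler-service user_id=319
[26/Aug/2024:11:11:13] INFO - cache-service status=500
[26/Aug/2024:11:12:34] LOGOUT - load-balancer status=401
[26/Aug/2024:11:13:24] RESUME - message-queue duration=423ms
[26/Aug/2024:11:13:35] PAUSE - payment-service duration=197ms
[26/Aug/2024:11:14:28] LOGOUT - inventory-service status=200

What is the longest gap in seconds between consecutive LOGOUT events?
307

To find the longest gap:

1. Extract all LOGOUT events in chronological order
2. Calculate time differences between consecutive events
3. Find the maximum difference
4. Longest gap: 307 seconds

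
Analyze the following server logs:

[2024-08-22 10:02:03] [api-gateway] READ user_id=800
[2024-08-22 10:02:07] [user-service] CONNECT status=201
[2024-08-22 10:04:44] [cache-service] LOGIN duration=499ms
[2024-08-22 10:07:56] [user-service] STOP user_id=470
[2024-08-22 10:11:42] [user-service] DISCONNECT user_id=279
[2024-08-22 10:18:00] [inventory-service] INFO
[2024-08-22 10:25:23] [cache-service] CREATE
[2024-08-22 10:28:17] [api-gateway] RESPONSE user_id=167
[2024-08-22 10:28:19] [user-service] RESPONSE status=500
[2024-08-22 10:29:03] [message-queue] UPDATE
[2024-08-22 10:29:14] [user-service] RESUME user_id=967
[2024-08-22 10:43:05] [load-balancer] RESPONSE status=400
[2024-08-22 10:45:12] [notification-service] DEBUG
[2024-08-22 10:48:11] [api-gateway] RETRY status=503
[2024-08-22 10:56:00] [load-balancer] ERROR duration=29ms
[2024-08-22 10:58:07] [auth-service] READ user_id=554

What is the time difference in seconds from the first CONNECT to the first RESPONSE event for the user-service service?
1572

To find the time between events:

1. Locate the first CONNECT event for user-service: 2024-08-22 10:02:07
2. Locate the first RESPONSE event for user-service: 2024-08-22 10:28:19
3. Calculate the difference: 2024-08-22 10:28:19 - 2024-08-22 10:02:07 = 1572 seconds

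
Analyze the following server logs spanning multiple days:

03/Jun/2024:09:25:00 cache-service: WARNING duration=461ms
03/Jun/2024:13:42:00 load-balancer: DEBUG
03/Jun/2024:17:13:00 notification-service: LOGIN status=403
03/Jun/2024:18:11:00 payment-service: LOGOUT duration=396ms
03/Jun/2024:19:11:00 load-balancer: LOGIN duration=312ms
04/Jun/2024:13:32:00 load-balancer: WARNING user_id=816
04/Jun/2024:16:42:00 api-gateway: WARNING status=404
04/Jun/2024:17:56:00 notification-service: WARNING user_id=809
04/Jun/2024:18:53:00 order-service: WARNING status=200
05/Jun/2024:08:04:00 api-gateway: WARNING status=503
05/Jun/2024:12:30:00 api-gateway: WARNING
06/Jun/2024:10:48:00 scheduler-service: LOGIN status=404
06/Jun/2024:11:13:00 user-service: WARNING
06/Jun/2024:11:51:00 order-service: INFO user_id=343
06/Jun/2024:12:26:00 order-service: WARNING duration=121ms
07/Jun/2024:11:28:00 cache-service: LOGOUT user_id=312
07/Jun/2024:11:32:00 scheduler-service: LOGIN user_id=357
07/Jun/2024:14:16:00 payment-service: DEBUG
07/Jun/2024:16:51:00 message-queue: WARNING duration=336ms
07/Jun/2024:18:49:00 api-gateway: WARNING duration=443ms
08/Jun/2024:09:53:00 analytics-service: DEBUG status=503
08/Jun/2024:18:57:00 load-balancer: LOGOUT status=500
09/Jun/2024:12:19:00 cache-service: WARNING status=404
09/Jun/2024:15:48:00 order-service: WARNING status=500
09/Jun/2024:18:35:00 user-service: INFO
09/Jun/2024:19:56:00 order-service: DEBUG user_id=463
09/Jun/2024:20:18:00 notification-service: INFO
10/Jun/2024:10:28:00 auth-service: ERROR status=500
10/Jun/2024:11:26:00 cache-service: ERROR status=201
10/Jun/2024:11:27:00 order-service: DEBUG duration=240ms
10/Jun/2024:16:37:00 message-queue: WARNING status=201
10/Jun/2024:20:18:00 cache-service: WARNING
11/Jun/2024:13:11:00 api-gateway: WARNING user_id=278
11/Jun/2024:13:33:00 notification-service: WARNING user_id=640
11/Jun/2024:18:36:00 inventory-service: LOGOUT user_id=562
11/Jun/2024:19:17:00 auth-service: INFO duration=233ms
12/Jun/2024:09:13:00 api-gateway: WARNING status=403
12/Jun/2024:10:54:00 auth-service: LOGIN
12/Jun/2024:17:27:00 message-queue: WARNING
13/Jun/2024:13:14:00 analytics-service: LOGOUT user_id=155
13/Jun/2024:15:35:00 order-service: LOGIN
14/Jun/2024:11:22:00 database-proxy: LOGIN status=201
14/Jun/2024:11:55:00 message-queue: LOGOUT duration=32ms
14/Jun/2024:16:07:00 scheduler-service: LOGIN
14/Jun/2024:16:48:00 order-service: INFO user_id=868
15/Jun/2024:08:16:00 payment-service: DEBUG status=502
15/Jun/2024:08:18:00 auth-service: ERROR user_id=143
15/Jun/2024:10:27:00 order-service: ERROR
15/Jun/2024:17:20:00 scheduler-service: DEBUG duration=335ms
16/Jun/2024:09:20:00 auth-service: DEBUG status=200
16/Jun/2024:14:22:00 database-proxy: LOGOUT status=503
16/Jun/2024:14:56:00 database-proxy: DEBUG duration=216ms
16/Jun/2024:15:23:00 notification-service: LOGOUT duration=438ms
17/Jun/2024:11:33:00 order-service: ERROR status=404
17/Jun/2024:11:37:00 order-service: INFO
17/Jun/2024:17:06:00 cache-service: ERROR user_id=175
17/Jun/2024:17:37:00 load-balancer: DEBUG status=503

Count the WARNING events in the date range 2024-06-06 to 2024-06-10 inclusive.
8

To filter by date range:

1. Date range: 2024-06-06 through 2024-06-10, both dates inclusive
2. Filter for WARNING events whose date falls in this range
3. Count matching events: 8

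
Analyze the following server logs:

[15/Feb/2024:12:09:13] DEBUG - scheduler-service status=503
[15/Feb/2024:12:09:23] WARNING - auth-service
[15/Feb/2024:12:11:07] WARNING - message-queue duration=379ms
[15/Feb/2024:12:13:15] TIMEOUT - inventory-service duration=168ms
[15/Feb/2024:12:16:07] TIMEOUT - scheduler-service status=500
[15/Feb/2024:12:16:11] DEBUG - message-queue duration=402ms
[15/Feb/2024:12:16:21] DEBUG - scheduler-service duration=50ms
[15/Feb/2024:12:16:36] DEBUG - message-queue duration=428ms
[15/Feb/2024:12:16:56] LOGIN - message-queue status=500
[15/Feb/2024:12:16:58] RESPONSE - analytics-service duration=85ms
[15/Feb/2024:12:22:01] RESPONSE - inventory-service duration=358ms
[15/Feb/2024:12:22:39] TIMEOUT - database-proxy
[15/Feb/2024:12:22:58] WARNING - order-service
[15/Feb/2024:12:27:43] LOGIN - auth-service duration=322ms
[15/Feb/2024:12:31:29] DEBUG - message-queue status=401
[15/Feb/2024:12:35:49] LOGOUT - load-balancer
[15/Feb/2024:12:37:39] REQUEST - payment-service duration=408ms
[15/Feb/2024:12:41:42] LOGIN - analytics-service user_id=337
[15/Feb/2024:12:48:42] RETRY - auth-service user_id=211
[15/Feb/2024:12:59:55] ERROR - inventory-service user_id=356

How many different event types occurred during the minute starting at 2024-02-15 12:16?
4

To count unique event types:

1. Filter events in the minute starting at 2024-02-15 12:16
2. Extract event types from matching entries
3. Count unique types: 4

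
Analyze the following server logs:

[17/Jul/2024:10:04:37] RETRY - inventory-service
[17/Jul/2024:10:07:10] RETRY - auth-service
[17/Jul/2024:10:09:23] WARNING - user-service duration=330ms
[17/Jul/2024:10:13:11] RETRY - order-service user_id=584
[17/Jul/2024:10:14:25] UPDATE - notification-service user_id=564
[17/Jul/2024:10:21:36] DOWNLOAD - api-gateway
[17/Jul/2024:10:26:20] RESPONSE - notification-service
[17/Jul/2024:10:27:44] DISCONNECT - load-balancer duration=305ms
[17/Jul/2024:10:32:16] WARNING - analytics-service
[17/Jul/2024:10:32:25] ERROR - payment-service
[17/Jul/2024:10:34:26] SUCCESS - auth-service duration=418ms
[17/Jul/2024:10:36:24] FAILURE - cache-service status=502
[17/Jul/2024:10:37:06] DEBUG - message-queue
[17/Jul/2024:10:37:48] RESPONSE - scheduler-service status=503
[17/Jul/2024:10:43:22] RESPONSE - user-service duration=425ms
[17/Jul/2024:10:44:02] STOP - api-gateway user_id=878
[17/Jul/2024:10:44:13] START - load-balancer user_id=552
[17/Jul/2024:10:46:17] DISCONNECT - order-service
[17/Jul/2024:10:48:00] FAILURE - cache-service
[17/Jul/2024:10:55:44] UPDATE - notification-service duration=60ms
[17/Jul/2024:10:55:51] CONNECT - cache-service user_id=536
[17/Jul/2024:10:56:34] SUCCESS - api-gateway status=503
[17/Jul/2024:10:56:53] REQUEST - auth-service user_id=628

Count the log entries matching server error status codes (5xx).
3

To find matching entries:

1. Pattern to match: server error status codes (5xx)
2. Scan each log entry for the pattern
3. Count matches: 3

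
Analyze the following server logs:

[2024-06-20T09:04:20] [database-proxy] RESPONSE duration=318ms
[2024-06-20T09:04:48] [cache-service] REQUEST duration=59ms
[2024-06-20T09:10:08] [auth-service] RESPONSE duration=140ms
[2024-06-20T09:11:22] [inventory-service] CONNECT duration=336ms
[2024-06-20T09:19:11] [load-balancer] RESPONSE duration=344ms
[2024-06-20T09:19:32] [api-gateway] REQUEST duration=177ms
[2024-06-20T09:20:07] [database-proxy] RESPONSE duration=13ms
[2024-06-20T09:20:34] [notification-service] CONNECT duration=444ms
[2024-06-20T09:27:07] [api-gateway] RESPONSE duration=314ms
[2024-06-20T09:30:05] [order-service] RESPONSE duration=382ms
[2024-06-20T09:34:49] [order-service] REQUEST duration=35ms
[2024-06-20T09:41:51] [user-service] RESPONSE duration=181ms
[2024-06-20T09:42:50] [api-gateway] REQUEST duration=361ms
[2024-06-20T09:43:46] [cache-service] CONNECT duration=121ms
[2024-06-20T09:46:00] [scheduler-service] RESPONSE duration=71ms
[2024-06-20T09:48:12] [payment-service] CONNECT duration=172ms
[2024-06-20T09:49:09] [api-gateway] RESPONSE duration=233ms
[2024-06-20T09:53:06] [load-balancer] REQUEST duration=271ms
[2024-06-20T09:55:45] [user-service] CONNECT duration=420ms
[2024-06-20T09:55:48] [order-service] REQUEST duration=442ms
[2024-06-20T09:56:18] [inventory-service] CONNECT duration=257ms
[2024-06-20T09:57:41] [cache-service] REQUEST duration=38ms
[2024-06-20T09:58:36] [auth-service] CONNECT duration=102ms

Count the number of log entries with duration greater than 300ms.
9

To count timeouts:

1. Threshold: 300ms
2. Extract duration from each log entry
3. Count entries where duration > 300
4. Timeout count: 9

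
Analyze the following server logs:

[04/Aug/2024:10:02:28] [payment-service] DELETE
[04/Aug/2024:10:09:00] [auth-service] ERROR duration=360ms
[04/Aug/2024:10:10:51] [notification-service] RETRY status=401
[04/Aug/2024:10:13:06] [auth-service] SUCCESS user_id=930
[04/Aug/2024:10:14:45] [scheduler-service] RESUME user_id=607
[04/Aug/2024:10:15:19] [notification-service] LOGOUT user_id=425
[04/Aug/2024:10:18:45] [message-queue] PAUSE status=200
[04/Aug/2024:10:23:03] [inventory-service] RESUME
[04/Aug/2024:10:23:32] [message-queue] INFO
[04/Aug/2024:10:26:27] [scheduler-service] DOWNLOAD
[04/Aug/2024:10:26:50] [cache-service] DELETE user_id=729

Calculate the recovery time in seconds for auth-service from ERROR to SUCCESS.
246

To calculate recovery time:

1. Find ERROR event for auth-service: 04/Aug/2024:10:09:00
2. Find next SUCCESS event for auth-service: 04/Aug/2024:10:13:06
3. Recovery time: 04/Aug/2024:10:13:06 - 04/Aug/2024:10:09:00 = 246 seconds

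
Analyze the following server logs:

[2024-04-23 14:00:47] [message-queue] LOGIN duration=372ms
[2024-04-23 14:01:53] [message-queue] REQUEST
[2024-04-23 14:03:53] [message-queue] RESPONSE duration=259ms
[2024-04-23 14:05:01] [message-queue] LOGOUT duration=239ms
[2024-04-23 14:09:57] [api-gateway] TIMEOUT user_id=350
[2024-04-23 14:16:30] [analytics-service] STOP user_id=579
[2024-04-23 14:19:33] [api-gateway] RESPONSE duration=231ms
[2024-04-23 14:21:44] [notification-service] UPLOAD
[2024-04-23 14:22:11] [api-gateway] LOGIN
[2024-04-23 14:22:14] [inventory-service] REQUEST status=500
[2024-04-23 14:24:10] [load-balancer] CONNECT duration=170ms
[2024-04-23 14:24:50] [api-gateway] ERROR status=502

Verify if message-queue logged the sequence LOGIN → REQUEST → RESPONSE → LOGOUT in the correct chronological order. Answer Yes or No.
Yes

To verify sequence order:

1. Find all events in sequence LOGIN → REQUEST → RESPONSE → LOGOUT for message-queue
2. Extract their timestamps
3. Check if timestamps are in ascending order
4. Result: Yes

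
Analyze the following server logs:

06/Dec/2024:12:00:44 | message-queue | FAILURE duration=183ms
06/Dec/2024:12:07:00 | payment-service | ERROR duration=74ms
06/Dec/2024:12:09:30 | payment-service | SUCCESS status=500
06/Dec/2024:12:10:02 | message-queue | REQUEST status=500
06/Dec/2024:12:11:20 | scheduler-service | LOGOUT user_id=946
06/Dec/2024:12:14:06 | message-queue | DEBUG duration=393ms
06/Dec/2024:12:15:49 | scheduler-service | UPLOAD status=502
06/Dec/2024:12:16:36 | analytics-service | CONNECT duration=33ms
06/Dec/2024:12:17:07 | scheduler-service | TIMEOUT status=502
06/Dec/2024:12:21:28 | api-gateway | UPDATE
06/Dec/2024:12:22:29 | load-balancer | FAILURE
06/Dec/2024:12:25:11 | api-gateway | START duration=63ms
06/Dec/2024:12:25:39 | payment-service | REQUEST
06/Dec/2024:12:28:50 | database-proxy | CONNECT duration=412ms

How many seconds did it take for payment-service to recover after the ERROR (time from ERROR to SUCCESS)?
150

To calculate recovery time:

1. Find ERROR event for payment-service: 06/Dec/2024:12:07:00
2. Find next SUCCESS event for payment-service: 06/Dec/2024:12:09:30
3. Recovery time: 06/Dec/2024:12:09:30 - 06/Dec/2024:12:07:00 = 150 seconds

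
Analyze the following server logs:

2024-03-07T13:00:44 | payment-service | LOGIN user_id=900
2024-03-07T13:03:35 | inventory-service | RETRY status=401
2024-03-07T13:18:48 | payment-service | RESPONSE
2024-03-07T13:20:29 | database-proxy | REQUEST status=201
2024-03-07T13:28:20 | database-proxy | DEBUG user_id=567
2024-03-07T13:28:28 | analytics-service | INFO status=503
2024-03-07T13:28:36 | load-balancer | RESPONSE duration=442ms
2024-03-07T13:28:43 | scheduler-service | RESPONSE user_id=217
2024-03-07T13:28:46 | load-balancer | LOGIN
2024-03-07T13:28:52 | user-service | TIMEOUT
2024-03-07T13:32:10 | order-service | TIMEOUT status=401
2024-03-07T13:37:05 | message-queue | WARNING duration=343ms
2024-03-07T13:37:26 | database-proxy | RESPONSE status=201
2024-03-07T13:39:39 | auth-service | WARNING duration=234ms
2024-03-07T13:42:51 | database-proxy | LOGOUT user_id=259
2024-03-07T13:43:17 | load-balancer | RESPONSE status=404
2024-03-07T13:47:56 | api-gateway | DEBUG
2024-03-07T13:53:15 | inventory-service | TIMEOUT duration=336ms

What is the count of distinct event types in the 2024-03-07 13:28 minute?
5

To count unique event types:

1. Filter events in the minute starting at 2024-03-07 13:28
2. Extract event types from matching entries
3. Count unique types: 5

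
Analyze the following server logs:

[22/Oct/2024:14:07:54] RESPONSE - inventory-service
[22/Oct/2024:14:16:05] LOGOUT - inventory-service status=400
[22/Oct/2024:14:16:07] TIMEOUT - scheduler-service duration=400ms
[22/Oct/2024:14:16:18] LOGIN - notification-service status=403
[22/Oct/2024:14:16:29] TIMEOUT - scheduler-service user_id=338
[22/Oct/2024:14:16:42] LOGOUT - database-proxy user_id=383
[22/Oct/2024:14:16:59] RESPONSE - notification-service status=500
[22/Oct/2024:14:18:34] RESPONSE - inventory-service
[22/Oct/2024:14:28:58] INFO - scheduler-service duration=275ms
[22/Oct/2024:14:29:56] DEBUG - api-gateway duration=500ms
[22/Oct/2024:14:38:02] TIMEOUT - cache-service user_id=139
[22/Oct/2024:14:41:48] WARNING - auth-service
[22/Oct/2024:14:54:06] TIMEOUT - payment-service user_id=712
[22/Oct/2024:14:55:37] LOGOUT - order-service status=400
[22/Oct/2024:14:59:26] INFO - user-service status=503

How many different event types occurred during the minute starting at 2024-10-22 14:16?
4

To count unique event types:

1. Filter events in the minute starting at 2024-10-22 14:16
2. Extract event types from matching entries
3. Count unique types: 4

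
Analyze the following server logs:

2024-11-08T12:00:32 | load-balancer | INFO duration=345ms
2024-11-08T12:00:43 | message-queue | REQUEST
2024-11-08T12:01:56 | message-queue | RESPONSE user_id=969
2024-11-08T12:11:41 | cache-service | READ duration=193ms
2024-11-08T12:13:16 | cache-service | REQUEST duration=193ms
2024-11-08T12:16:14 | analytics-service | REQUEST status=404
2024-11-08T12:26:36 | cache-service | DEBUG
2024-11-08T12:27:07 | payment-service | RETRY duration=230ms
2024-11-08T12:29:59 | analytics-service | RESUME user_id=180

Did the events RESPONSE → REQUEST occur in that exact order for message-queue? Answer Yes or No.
No

To verify sequence order:

1. Find all events in sequence RESPONSE → REQUEST for message-queue
2. Extract their timestamps
3. Check if timestamps are in ascending order
4. Result: No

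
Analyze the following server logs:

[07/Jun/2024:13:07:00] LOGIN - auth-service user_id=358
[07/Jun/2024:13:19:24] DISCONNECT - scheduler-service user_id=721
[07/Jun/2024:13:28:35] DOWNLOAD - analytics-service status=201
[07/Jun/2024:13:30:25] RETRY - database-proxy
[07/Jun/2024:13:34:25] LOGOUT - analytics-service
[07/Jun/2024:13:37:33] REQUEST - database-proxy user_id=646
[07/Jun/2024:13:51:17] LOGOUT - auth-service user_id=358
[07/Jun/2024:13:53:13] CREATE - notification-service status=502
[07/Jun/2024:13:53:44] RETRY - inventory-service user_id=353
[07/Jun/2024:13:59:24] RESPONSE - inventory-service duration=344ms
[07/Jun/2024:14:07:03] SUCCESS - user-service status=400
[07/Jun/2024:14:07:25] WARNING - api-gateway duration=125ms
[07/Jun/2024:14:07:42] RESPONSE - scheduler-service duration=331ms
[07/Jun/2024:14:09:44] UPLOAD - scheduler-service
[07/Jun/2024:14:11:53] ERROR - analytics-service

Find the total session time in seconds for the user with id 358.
2657

To calculate session duration:

1. Find LOGIN event for user_id=358: 07/Jun/2024:13:07:00
2. Find LOGOUT event for user_id=358: 07/Jun/2024:13:51:17
3. Session duration: 07/Jun/2024:13:51:17 - 07/Jun/2024:13:07:00 = 2657 seconds (44 minutes)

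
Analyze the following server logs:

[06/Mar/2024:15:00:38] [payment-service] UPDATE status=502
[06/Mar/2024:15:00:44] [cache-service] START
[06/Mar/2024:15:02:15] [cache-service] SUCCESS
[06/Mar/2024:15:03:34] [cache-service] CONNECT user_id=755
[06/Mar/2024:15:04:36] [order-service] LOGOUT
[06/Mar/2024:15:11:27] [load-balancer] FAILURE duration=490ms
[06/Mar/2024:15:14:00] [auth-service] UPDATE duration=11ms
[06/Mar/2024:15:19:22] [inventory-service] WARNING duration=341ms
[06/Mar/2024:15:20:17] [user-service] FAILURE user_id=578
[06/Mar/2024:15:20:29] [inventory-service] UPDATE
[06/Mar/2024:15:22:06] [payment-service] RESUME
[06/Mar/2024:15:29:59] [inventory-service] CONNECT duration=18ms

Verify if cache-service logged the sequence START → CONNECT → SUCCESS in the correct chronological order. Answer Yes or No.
No

To verify sequence order:

1. Find all events in sequence START → CONNECT → SUCCESS for cache-service
2. Extract their timestamps
3. Check if timestamps are in ascending order
4. Result: No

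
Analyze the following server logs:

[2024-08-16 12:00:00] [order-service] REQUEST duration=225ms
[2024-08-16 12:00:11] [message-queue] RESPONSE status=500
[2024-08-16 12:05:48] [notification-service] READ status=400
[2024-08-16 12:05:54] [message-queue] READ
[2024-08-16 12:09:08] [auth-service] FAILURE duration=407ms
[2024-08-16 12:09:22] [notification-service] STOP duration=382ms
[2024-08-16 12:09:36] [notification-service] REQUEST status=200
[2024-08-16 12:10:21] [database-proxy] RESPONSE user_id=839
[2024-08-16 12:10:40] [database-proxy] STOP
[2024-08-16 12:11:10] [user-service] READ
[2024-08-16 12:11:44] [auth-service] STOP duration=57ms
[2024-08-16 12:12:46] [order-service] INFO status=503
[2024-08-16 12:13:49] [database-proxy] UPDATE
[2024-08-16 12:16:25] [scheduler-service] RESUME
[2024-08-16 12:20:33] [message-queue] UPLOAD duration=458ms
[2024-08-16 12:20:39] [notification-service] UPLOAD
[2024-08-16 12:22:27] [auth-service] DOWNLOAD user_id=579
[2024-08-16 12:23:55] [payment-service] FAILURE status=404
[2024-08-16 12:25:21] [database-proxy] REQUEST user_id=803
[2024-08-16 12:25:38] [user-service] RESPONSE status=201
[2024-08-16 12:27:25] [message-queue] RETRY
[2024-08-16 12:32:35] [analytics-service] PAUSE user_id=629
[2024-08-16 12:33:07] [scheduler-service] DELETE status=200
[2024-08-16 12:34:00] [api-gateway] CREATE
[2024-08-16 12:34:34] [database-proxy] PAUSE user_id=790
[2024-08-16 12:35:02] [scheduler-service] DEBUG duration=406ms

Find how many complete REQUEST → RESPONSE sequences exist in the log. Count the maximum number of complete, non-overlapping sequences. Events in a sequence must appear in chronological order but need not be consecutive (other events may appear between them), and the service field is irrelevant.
3

To count sequences:

1. Look for pattern: REQUEST → RESPONSE
2. Greedily scan the log in chronological order, matching each sequence element in turn (ignoring service)
3. Each time the full pattern completes, increment the count and restart matching from the next event
4. Complete non-overlapping sequences found: 3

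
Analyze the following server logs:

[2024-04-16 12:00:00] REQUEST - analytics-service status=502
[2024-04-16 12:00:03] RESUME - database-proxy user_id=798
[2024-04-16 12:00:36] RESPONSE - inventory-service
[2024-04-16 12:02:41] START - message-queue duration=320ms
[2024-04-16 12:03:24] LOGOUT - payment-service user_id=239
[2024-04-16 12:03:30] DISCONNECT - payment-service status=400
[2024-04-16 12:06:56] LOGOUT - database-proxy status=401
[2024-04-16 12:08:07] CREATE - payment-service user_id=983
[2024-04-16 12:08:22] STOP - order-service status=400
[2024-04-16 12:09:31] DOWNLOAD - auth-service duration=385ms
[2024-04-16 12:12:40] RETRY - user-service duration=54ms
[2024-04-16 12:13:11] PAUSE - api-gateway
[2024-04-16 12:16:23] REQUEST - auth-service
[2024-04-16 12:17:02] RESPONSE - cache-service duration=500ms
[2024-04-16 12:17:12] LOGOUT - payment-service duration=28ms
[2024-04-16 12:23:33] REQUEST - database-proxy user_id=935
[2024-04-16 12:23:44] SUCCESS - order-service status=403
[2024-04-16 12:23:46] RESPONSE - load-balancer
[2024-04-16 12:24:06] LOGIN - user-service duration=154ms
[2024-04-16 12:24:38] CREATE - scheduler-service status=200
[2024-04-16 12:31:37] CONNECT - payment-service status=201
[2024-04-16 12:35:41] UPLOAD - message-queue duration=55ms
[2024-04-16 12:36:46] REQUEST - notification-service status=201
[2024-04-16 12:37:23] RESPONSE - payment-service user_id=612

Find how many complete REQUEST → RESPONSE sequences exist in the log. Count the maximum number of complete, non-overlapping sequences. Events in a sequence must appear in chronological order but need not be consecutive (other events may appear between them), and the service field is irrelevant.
4

To count sequences:

1. Look for pattern: REQUEST → RESPONSE
2. Greedily scan the log in chronological order, matching each sequence element in turn (ignoring service)
3. Each time the full pattern completes, increment the count and restart matching from the next event
4. Complete non-overlapping sequences found: 4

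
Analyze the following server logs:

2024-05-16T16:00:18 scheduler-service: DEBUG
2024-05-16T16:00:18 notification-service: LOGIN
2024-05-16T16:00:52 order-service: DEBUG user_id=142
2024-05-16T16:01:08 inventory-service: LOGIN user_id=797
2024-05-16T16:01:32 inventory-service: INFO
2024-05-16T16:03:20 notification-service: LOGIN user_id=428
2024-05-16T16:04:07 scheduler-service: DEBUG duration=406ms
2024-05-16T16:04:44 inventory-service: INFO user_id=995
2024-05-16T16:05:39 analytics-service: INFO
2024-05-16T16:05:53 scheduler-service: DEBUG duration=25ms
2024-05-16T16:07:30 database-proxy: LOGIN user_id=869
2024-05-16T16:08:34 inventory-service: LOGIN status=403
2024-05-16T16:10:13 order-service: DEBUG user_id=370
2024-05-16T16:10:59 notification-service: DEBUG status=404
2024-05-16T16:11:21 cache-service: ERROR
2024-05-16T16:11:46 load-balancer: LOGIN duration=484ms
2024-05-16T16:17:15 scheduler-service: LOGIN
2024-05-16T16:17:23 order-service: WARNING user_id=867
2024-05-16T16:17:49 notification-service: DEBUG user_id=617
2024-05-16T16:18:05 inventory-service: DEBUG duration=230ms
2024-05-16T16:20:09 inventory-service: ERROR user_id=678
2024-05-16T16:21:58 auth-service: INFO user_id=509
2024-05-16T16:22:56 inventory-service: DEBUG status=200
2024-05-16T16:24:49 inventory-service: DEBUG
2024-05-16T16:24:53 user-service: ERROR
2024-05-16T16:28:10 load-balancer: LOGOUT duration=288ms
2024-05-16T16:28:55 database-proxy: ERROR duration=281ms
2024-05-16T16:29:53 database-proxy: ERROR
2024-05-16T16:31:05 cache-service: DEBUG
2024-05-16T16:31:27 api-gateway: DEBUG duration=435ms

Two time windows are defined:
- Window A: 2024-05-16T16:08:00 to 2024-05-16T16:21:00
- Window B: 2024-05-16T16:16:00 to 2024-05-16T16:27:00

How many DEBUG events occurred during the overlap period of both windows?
2

To find overlap events:

1. Window A: 2024-05-16T16:08:00 to 2024-05-16T16:21:00
2. Window B: 2024-05-16T16:16:00 to 2024-05-16T16:27:00
3. Overlap period: 2024-05-16T16:16:00 to 2024-05-16T16:21:00
4. Count DEBUG events in overlap: 2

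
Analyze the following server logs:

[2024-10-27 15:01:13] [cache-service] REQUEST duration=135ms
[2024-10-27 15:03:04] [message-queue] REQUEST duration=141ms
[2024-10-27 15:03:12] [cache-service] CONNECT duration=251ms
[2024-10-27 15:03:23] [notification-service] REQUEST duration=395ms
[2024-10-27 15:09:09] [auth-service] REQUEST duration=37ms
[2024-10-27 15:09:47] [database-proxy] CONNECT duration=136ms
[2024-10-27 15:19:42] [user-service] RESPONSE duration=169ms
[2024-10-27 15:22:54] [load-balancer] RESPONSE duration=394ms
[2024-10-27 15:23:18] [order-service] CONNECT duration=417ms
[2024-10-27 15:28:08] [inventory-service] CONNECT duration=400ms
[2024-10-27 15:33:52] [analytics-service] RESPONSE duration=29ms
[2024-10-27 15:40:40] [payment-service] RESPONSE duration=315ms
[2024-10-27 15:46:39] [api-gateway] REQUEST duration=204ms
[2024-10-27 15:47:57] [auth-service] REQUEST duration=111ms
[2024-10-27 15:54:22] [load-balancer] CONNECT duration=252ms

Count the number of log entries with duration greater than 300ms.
5

To count timeouts:

1. Threshold: 300ms
2. Extract duration from each log entry
3. Count entries where duration > 300
4. Timeout count: 5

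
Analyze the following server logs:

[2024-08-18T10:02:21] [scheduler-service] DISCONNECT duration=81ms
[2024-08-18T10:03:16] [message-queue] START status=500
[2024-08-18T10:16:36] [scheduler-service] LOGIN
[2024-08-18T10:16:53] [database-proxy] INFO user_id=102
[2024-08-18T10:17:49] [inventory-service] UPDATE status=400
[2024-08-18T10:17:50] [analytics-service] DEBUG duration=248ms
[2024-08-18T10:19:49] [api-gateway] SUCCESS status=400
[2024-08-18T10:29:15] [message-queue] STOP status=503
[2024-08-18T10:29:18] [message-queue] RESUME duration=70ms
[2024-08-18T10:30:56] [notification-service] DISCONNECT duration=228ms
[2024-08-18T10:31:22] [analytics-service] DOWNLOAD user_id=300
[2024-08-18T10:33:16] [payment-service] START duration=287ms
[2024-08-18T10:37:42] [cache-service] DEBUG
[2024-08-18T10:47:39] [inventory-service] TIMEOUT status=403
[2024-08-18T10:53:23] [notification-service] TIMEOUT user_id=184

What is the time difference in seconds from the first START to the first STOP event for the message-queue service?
1559

To find the time between events:

1. Locate the first START event for message-queue: 2024-08-18T10:03:16
2. Locate the first STOP event for message-queue: 2024-08-18T10:29:15
3. Calculate the difference: 2024-08-18T10:29:15 - 2024-08-18T10:03:16 = 1559 seconds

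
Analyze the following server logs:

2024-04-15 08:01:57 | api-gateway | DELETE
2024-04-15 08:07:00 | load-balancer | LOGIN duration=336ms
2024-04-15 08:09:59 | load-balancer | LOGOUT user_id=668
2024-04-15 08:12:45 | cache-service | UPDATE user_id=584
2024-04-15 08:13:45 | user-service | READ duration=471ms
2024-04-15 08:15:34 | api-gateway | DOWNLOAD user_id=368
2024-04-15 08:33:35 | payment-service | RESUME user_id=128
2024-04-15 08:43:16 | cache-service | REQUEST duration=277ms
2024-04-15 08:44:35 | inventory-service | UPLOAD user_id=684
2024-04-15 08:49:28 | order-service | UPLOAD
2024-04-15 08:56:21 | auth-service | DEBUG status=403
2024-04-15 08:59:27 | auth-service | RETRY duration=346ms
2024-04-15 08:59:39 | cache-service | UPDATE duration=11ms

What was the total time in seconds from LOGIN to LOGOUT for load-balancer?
179

To calculate state duration:

1. Find LOGIN event for load-balancer: 2024-04-15 08:07:00
2. Find LOGOUT event for load-balancer: 2024-04-15 08:09:59
3. Calculate duration: 2024-04-15 08:09:59 - 2024-04-15 08:07:00 = 179 seconds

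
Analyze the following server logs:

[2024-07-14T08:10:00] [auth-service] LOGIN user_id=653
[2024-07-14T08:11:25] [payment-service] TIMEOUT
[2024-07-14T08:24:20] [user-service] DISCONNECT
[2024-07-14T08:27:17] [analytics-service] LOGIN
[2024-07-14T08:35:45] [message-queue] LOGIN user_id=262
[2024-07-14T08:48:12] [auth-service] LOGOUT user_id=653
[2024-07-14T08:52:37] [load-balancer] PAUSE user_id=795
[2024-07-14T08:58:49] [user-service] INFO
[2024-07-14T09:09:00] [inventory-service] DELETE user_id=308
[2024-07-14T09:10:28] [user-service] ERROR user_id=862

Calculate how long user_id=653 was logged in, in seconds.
2292

To calculate session duration:

1. Find LOGIN event for user_id=653: 2024-07-14T08:10:00
2. Find LOGOUT event for user_id=653: 2024-07-14T08:48:12
3. Session duration: 2024-07-14T08:48:12 - 2024-07-14T08:10:00 = 2292 seconds (38 minutes)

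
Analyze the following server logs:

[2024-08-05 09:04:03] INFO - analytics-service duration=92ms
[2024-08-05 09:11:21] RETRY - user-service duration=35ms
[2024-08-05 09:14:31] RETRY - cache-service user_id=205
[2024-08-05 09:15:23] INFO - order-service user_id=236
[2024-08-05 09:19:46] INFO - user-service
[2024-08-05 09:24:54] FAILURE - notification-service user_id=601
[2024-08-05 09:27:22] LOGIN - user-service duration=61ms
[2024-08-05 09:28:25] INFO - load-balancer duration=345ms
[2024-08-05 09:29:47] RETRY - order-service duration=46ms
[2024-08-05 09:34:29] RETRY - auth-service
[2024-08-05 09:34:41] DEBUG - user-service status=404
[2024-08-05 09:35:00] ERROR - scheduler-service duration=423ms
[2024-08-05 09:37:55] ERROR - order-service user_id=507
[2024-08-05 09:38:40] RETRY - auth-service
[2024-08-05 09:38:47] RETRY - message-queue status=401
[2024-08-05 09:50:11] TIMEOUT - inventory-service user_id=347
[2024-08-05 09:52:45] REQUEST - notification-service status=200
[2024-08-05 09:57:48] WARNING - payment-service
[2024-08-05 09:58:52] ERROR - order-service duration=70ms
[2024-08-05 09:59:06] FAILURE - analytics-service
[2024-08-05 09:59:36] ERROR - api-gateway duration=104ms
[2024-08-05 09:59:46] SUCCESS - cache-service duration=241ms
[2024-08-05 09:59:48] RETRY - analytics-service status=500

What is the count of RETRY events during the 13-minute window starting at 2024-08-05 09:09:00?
2

To count events in the time window:

1. Window boundaries: 2024-08-05 09:09:00 to 2024-08-05 09:22:00
2. Filter for RETRY events within this window
3. Count matching events: 2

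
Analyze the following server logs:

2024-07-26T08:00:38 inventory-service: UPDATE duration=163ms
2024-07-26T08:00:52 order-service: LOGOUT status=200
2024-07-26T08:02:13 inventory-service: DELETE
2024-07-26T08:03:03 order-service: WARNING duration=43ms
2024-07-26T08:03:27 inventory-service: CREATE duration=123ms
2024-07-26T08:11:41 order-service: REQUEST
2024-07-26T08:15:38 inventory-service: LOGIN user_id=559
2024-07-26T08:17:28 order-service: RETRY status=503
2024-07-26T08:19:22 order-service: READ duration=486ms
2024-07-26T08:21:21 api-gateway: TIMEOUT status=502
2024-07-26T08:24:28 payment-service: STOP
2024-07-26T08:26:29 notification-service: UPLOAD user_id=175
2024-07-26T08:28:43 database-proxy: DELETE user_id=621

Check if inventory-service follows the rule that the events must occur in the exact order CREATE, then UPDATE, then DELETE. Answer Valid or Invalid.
Invalid

To validate ordering:

1. Required order: CREATE → UPDATE → DELETE
2. Rule: the events must occur in the exact order CREATE, then UPDATE, then DELETE
3. Check actual order of events for inventory-service
4. Result: Invalid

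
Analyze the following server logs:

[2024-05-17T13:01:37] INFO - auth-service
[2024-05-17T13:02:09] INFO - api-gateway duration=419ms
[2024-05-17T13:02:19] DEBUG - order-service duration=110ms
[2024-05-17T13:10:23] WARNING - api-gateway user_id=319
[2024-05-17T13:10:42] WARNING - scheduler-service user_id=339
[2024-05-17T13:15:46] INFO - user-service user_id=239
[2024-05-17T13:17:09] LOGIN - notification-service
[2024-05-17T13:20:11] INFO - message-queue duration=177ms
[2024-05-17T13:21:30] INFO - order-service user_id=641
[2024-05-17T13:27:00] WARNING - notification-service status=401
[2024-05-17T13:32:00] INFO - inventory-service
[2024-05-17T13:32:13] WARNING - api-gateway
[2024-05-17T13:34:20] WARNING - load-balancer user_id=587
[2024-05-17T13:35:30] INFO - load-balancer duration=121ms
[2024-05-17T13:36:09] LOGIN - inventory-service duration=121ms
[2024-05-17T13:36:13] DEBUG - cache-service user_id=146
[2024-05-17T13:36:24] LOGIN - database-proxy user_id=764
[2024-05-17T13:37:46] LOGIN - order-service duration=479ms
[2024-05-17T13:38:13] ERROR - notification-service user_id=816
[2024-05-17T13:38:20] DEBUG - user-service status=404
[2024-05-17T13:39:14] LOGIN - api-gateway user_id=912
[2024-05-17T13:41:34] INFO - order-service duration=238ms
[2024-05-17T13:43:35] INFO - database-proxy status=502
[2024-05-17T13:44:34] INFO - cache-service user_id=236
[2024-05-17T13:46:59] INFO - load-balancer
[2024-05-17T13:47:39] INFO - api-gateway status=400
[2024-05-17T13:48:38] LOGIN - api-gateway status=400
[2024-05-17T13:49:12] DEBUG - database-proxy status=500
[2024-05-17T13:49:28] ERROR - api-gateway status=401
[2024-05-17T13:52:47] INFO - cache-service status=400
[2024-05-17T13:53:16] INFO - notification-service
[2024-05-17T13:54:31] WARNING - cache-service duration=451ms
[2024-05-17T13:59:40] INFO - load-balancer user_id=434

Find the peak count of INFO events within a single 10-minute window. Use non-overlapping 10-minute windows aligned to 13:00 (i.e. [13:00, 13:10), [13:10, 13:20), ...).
5

To find the burst window:

1. Divide the log period into non-overlapping 10-minute windows starting at 13:00
2. Count INFO events in each window
3. Find the window with maximum count
4. Maximum events in a window: 5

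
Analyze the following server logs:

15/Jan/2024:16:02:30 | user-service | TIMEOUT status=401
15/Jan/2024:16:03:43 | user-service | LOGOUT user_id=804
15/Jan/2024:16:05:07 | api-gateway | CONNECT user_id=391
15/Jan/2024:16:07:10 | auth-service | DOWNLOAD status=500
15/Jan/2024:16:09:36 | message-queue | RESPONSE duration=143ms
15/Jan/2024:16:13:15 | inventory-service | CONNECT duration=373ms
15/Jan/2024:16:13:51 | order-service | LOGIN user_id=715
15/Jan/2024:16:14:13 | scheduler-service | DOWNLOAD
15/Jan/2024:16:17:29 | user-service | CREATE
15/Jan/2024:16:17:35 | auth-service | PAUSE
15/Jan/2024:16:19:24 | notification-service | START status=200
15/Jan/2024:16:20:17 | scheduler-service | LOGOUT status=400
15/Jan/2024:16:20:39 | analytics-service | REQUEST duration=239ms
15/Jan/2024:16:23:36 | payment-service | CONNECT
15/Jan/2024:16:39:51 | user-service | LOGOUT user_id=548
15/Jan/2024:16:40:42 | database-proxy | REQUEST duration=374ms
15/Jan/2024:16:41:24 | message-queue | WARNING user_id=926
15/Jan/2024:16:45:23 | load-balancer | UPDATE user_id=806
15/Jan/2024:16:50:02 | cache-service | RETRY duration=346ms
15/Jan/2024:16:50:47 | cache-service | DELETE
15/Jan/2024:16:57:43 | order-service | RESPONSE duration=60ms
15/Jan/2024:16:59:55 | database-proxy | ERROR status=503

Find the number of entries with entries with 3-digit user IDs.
6

To find matching entries:

1. Pattern to match: entries with 3-digit user IDs
2. Scan each log entry for the pattern
3. Count matches: 6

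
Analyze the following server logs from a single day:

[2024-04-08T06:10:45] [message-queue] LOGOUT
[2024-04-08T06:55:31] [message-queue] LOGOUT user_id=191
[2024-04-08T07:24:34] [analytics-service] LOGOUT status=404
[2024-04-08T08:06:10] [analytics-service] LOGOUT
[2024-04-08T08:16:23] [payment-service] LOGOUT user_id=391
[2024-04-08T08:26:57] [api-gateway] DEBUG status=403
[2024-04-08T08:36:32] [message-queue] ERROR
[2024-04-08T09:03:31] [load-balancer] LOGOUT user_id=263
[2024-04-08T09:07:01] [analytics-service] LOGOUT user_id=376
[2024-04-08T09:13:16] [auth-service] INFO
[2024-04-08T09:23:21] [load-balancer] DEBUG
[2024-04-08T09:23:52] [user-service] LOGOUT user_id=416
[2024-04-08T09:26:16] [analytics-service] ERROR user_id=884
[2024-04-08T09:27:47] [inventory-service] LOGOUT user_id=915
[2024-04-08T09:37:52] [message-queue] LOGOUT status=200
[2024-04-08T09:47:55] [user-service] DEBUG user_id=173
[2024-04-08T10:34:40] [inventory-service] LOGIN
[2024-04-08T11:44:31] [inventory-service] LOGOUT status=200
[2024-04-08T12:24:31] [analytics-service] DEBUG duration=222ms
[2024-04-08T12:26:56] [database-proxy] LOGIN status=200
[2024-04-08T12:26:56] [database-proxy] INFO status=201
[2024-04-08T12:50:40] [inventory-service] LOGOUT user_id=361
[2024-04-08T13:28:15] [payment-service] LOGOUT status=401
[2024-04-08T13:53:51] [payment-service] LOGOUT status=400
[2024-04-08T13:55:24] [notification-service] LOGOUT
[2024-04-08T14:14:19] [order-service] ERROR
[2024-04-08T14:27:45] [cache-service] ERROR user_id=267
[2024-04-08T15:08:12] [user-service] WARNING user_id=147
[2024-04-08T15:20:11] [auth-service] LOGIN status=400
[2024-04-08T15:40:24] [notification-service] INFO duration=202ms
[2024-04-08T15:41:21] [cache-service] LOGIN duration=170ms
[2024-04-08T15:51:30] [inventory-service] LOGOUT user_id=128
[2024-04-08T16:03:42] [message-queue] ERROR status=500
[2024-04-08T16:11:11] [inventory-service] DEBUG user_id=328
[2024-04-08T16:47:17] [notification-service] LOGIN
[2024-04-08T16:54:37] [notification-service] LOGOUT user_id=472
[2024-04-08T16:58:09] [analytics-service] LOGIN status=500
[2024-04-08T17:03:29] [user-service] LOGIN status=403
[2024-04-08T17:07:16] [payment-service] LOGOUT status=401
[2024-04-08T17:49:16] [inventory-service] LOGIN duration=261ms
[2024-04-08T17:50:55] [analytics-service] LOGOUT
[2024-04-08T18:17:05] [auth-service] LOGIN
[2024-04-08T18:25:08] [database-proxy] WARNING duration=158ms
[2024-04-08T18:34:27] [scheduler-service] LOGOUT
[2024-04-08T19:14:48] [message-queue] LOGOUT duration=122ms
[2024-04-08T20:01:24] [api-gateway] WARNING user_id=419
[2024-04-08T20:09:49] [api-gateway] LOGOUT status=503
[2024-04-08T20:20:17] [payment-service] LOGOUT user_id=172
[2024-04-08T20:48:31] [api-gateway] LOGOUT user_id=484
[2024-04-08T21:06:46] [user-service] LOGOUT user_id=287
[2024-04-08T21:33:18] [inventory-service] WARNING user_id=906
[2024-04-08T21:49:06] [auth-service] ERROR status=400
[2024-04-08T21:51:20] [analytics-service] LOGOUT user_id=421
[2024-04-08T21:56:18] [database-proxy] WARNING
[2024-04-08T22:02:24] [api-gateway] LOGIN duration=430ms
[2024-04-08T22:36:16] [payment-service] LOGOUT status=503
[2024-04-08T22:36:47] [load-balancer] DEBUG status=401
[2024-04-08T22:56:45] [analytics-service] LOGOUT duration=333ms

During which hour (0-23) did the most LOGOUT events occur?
9

To find the peak hour:

1. Group all LOGOUT events by hour
2. Count events in each hour
3. Find hour with maximum count
4. Peak hour: 9 (with 5 events)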